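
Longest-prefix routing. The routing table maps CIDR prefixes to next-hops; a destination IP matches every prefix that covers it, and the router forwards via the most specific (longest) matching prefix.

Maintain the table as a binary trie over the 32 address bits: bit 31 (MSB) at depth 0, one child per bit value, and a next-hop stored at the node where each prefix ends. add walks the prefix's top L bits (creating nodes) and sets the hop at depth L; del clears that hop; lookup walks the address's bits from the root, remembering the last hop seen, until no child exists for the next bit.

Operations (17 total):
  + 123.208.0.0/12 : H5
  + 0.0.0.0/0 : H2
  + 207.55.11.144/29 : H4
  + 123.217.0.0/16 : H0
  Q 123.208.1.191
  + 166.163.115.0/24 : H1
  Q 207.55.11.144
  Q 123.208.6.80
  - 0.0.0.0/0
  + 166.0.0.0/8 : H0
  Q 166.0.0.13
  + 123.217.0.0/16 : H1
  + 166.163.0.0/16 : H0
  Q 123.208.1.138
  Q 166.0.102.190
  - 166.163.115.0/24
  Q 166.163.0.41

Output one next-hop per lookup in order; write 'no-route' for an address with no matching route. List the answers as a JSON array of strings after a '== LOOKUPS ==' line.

Process each operation:
  add 123.208.0.0/12 -> H5 at depth 12
  add 0.0.0.0/0 -> H2 at depth 0
  add 207.55.11.144/29 -> H4 at depth 29
  add 123.217.0.0/16 -> H0 at depth 16
  lookup 123.208.1.191: bits 011110111101 walk d0:H2→d1:-→d2:-→d3:-→d4:-→d5:-→d6:-→d7:-→d8:-→d9:-→d10:-→d11:-→d12:H5 -> H5
  add 166.163.115.0/24 -> H1 at depth 24
  lookup 207.55.11.144: bits 11001111001101110000101110010 walk d0:H2→d1:-→d2:-→d3:-→d4:-→d5:-→d6:-→d7:-→d8:-→d9:-→d10:-→d11:-→d12:-→d13:-→d14:-→d15:-→d16:-→d17:-→d18:-→d19:-→d20:-→d21:-→d22:-→d23:-→d24:-→d25:-→d26:-→d27:-→d28:-→d29:H4 -> H4
  lookup 123.208.6.80: bits 011110111101 walk d0:H2→d1:-→d2:-→d3:-→d4:-→d5:-→d6:-→d7:-→d8:-→d9:-→d10:-→d11:-→d12:H5 -> H5
  del 0.0.0.0/0 (clear depth 0)
  add 166.0.0.0/8 -> H0 at depth 8
  lookup 166.0.0.13: bits 10100110 walk d0:-→d1:-→d2:-→d3:-→d4:-→d5:-→d6:-→d7:-→d8:H0 -> H0
  add 123.217.0.0/16 -> H1 at depth 16
  add 166.163.0.0/16 -> H0 at depth 16
  lookup 123.208.1.138: bits 011110111101 walk d0:-→d1:-→d2:-→d3:-→d4:-→d5:-→d6:-→d7:-→d8:-→d9:-→d10:-→d11:-→d12:H5 -> H5
  lookup 166.0.102.190: bits 10100110 walk d0:-→d1:-→d2:-→d3:-→d4:-→d5:-→d6:-→d7:-→d8:H0 -> H0
  del 166.163.115.0/24 (clear depth 24)
  lookup 166.163.0.41: bits 10100110101000110 walk d0:-→d1:-→d2:-→d3:-→d4:-→d5:-→d6:-→d7:-→d8:H0→d9:-→d10:-→d11:-→d12:-→d13:-→d14:-→d15:-→d16:H0→d17:- -> H0

== LOOKUPS ==
["H5","H4","H5","H0","H5","H0","H0"]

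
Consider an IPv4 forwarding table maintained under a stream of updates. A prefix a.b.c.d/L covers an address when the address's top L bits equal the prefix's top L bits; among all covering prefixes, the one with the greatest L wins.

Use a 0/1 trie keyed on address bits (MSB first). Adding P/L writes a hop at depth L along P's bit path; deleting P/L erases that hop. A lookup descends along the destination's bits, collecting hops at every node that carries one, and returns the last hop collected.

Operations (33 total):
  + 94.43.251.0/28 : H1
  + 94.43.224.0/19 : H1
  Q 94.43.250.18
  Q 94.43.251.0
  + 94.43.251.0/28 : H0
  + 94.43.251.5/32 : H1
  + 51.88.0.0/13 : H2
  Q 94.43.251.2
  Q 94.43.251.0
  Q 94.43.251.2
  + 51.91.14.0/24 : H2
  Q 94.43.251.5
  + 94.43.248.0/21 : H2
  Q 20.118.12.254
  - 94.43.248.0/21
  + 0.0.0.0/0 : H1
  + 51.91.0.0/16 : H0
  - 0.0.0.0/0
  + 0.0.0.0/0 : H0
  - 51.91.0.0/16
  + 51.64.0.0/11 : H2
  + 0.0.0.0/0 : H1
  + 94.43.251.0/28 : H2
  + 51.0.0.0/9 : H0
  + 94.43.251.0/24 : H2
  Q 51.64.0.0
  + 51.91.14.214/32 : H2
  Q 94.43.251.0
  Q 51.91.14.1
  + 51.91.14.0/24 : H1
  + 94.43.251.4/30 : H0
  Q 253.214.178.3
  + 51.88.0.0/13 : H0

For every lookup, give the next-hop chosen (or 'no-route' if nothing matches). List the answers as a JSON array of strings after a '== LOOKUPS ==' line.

Trace:
  add 94.43.251.0/28 -> H1 at depth 28
  add 94.43.224.0/19 -> H1 at depth 19
  lookup 94.43.250.18: bits 01011110001010111111101 walk d0:-→d1:-→d2:-→d3:-→d4:-→d5:-→d6:-→d7:-→d8:-→d9:-→d10:-→d11:-→d12:-→d13:-→d14:-→d15:-→d16:-→d17:-→d18:-→d19:H1→d20:-→d21:-→d22:-→d23:- -> H1
  lookup 94.43.251.0: bits 0101111000101011111110110000 walk d0:-→d1:-→d2:-→d3:-→d4:-→d5:-→d6:-→d7:-→d8:-→d9:-→d10:-→d11:-→d12:-→d13:-→d14:-→d15:-→d16:-→d17:-→d18:-→d19:H1→d20:-→d21:-→d22:-→d23:-→d24:-→d25:-→d26:-→d27:-→d28:H1 -> H1
  add 94.43.251.0/28 -> H0 at depth 28
  add 94.43.251.5/32 -> H1 at depth 32
  add 51.88.0.0/13 -> H2 at depth 13
  lookup 94.43.251.2: bits 01011110001010111111101100000 walk d0:-→d1:-→d2:-→d3:-→d4:-→d5:-→d6:-→d7:-→d8:-→d9:-→d10:-→d11:-→d12:-→d13:-→d14:-→d15:-→d16:-→d17:-→d18:-→d19:H1→d20:-→d21:-→d22:-→d23:-→d24:-→d25:-→d26:-→d27:-→d28:H0→d29:- -> H0
  lookup 94.43.251.0: bits 01011110001010111111101100000 walk d0:-→d1:-→d2:-→d3:-→d4:-→d5:-→d6:-→d7:-→d8:-→d9:-→d10:-→d11:-→d12:-→d13:-→d14:-→d15:-→d16:-→d17:-→d18:-→d19:H1→d20:-→d21:-→d22:-→d23:-→d24:-→d25:-→d26:-→d27:-→d28:H0→d29:- -> H0
  lookup 94.43.251.2: bits 01011110001010111111101100000 walk d0:-→d1:-→d2:-→d3:-→d4:-→d5:-→d6:-→d7:-→d8:-→d9:-→d10:-→d11:-→d12:-→d13:-→d14:-→d15:-→d16:-→d17:-→d18:-→d19:H1→d20:-→d21:-→d22:-→d23:-→d24:-→d25:-→d26:-→d27:-→d28:H0→d29:- -> H0
  add 51.91.14.0/24 -> H2 at depth 24
  lookup 94.43.251.5: bits 01011110001010111111101100000101 walk d0:-→d1:-→d2:-→d3:-→d4:-→d5:-→d6:-→d7:-→d8:-→d9:-→d10:-→d11:-→d12:-→d13:-→d14:-→d15:-→d16:-→d17:-→d18:-→d19:H1→d20:-→d21:-→d22:-→d23:-→d24:-→d25:-→d26:-→d27:-→d28:H0→d29:-→d30:-→d31:-→d32:H1 -> H1
  add 94.43.248.0/21 -> H2 at depth 21
  lookup 20.118.12.254: bits 00 walk d0:-→d1:-→d2:- -> no-route
  - 94.43.248.0/21 clear@21
  add 0.0.0.0/0 -> H1 at depth 0
  add 51.91.0.0/16 -> H0 at depth 16
  - 0.0.0.0/0 clear@0
  add 0.0.0.0/0 -> H0 at depth 0
  - 51.91.0.0/16 clear@16
  add 51.64.0.0/11 -> H2 at depth 11
  add 0.0.0.0/0 -> H1 at depth 0
  add 94.43.251.0/28 -> H2 at depth 28
  add 51.0.0.0/9 -> H0 at depth 9
  add 94.43.251.0/24 -> H2 at depth 24
  lookup 51.64.0.0: bits 00110011010 walk d0:H1→d1:-→d2:-→d3:-→d4:-→d5:-→d6:-→d7:-→d8:-→d9:H0→d10:-→d11:H2 -> H2
  add 51.91.14.214/32 -> H2 at depth 32
  lookup 94.43.251.0: bits 01011110001010111111101100000 walk d0:H1→d1:-→d2:-→d3:-→d4:-→d5:-→d6:-→d7:-→d8:-→d9:-→d10:-→d11:-→d12:-→d13:-→d14:-→d15:-→d16:-→d17:-→d18:-→d19:H1→d20:-→d21:-→d22:-→d23:-→d24:H2→d25:-→d26:-→d27:-→d28:H2→d29:- -> H2
  lookup 51.91.14.1: bits 001100110101101100001110 walk d0:H1→d1:-→d2:-→d3:-→d4:-→d5:-→d6:-→d7:-→d8:-→d9:H0→d10:-→d11:H2→d12:-→d13:H2→d14:-→d15:-→d16:-→d17:-→d18:-→d19:-→d20:-→d21:-→d22:-→d23:-→d24:H2 -> H2
  add 51.91.14.0/24 -> H1 at depth 24
  add 94.43.251.4/30 -> H0 at depth 30
  lookup 253.214.178.3: bits ε walk d0:H1 -> H1
  add 51.88.0.0/13 -> H0 at depth 13

== LOOKUPS ==
["H1","H1","H0","H0","H0","H1","no-route","H2","H2","H2","H1"]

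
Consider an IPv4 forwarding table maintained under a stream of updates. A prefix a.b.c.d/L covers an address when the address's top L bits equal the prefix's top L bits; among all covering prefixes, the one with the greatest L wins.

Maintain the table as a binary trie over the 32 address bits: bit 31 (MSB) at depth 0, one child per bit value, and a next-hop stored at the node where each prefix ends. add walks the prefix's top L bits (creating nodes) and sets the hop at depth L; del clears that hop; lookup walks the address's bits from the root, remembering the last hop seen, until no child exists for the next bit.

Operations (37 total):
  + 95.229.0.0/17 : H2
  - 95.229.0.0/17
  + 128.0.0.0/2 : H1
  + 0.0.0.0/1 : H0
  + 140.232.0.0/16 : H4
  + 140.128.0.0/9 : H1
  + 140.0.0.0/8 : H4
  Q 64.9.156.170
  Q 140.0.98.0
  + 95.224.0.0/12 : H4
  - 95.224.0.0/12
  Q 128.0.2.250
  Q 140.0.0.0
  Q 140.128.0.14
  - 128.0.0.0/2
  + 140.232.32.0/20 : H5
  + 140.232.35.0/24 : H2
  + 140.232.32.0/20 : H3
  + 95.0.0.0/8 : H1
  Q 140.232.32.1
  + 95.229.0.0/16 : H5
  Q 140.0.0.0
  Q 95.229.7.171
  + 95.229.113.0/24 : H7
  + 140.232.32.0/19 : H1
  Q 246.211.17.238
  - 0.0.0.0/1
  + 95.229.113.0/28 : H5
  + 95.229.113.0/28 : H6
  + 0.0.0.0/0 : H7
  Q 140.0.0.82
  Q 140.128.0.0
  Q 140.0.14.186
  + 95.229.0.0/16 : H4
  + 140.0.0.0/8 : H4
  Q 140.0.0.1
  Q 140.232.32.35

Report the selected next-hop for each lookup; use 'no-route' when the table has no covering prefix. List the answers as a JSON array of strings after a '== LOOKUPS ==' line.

Process each operation:
  add 95.229.0.0/17 -> H2 at depth 17
  - 95.229.0.0/17 clear@17
  add 128.0.0.0/2 -> H1 at depth 2
  add 0.0.0.0/1 -> H0 at depth 1
  add 140.232.0.0/16 -> H4 at depth 16
  add 140.128.0.0/9 -> H1 at depth 9
  add 140.0.0.0/8 -> H4 at depth 8
  ? 64.9.156.170  path d0:-→d1:H0→d2:-→d3:-  best=H0
  ? 140.0.98.0  path d0:-→d1:-→d2:H1→d3:-→d4:-→d5:-→d6:-→d7:-→d8:H4  best=H4
  add 95.224.0.0/12 -> H4 at depth 12
  - 95.224.0.0/12 clear@12
  ? 128.0.2.250  path d0:-→d1:-→d2:H1→d3:-→d4:-  best=H1
  ? 140.0.0.0  path d0:-→d1:-→d2:H1→d3:-→d4:-→d5:-→d6:-→d7:-→d8:H4  best=H4
  ? 140.128.0.14  path d0:-→d1:-→d2:H1→d3:-→d4:-→d5:-→d6:-→d7:-→d8:H4→d9:H1  best=H1
  - 128.0.0.0/2 clear@2
  add 140.232.32.0/20 -> H5 at depth 20
  add 140.232.35.0/24 -> H2 at depth 24
  add 140.232.32.0/20 -> H3 at depth 20
  add 95.0.0.0/8 -> H1 at depth 8
  ? 140.232.32.1  path d0:-→d1:-→d2:-→d3:-→d4:-→d5:-→d6:-→d7:-→d8:H4→d9:H1→d10:-→d11:-→d12:-→d13:-→d14:-→d15:-→d16:H4→d17:-→d18:-→d19:-→d20:H3→d21:-→d22:-  best=H3
  add 95.229.0.0/16 -> H5 at depth 16
  ? 140.0.0.0  path d0:-→d1:-→d2:-→d3:-→d4:-→d5:-→d6:-→d7:-→d8:H4  best=H4
  ? 95.229.7.171  path d0:-→d1:H0→d2:-→d3:-→d4:-→d5:-→d6:-→d7:-→d8:H1→d9:-→d10:-→d11:-→d12:-→d13:-→d14:-→d15:-→d16:H5→d17:-  best=H5
  add 95.229.113.0/24 -> H7 at depth 24
  add 140.232.32.0/19 -> H1 at depth 19
  ? 246.211.17.238  path d0:-→d1:-  best=no-route
  - 0.0.0.0/1 clear@1
  add 95.229.113.0/28 -> H5 at depth 28
  add 95.229.113.0/28 -> H6 at depth 28
  add 0.0.0.0/0 -> H7 at depth 0
  ? 140.0.0.82  path d0:H7→d1:-→d2:-→d3:-→d4:-→d5:-→d6:-→d7:-→d8:H4  best=H4
  ? 140.128.0.0  path d0:H7→d1:-→d2:-→d3:-→d4:-→d5:-→d6:-→d7:-→d8:H4→d9:H1  best=H1
  ? 140.0.14.186  path d0:H7→d1:-→d2:-→d3:-→d4:-→d5:-→d6:-→d7:-→d8:H4  best=H4
  add 95.229.0.0/16 -> H4 at depth 16
  add 140.0.0.0/8 -> H4 at depth 8
  ? 140.0.0.1  path d0:H7→d1:-→d2:-→d3:-→d4:-→d5:-→d6:-→d7:-→d8:H4  best=H4
  ? 140.232.32.35  path d0:H7→d1:-→d2:-→d3:-→d4:-→d5:-→d6:-→d7:-→d8:H4→d9:H1→d10:-→d11:-→d12:-→d13:-→d14:-→d15:-→d16:H4→d17:-→d18:-→d19:H1→d20:H3→d21:-→d22:-  best=H3

== LOOKUPS ==
["H0","H4","H1","H4","H1","H3","H4","H5","no-route","H4","H1","H4","H4","H3"]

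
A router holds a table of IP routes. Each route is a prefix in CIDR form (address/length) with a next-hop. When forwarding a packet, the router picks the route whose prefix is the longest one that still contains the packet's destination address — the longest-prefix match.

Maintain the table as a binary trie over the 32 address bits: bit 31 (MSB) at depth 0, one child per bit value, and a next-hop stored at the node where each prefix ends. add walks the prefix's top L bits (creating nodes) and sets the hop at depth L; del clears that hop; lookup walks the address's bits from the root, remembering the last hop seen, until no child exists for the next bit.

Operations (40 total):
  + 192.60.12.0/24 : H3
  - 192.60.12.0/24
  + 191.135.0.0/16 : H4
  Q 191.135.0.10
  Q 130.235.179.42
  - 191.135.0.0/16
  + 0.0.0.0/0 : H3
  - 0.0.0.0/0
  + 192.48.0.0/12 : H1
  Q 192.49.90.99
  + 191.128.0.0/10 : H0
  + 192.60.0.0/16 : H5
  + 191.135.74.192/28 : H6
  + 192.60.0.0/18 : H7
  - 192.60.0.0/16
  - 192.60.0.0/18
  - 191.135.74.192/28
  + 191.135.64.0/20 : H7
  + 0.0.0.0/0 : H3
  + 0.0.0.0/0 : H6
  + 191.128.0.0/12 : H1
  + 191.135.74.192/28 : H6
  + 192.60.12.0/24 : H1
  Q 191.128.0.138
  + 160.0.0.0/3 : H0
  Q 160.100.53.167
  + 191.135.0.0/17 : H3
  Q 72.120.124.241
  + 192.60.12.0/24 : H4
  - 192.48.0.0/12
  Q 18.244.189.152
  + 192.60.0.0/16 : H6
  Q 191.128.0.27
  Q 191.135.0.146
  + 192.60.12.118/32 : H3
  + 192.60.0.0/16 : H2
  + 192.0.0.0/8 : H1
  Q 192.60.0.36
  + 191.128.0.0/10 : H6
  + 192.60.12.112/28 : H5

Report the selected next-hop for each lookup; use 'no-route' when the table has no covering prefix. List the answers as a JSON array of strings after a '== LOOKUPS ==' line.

Process each operation:
  + 192.60.12.0/24 (H3) depth=24
  del 192.60.12.0/24 (clear depth 24)
  + 191.135.0.0/16 (H4) depth=16
  ? 191.135.0.10  path d0:-→d1:-→d2:-→d3:-→d4:-→d5:-→d6:-→d7:-→d8:-→d9:-→d10:-→d11:-→d12:-→d13:-→d14:-→d15:-→d16:H4  best=H4
  ? 130.235.179.42  path d0:-→d1:-→d2:-  best=no-route
  del 191.135.0.0/16 (clear depth 16)
  + 0.0.0.0/0 (H3) depth=0
  del 0.0.0.0/0 (clear depth 0)
  + 192.48.0.0/12 (H1) depth=12
  ? 192.49.90.99  path d0:-→d1:-→d2:-→d3:-→d4:-→d5:-→d6:-→d7:-→d8:-→d9:-→d10:-→d11:-→d12:H1  best=H1
  + 191.128.0.0/10 (H0) depth=10
  + 192.60.0.0/16 (H5) depth=16
  + 191.135.74.192/28 (H6) depth=28
  + 192.60.0.0/18 (H7) depth=18
  del 192.60.0.0/16 (clear depth 16)
  del 192.60.0.0/18 (clear depth 18)
  del 191.135.74.192/28 (clear depth 28)
  + 191.135.64.0/20 (H7) depth=20
  + 0.0.0.0/0 (H3) depth=0
  + 0.0.0.0/0 (H6) depth=0
  + 191.128.0.0/12 (H1) depth=12
  + 191.135.74.192/28 (H6) depth=28
  + 192.60.12.0/24 (H1) depth=24
  ? 191.128.0.138  path d0:H6→d1:-→d2:-→d3:-→d4:-→d5:-→d6:-→d7:-→d8:-→d9:-→d10:H0→d11:-→d12:H1→d13:-  best=H1
  + 160.0.0.0/3 (H0) depth=3
  ? 160.100.53.167  path d0:H6→d1:-→d2:-→d3:H0  best=H0
  + 191.135.0.0/17 (H3) depth=17
  ? 72.120.124.241  path d0:H6  best=H6
  + 192.60.12.0/24 (H4) depth=24
  del 192.48.0.0/12 (clear depth 12)
  ? 18.244.189.152  path d0:H6  best=H6
  + 192.60.0.0/16 (H6) depth=16
  ? 191.128.0.27  path d0:H6→d1:-→d2:-→d3:H0→d4:-→d5:-→d6:-→d7:-→d8:-→d9:-→d10:H0→d11:-→d12:H1→d13:-  best=H1
  ? 191.135.0.146  path d0:H6→d1:-→d2:-→d3:H0→d4:-→d5:-→d6:-→d7:-→d8:-→d9:-→d10:H0→d11:-→d12:H1→d13:-→d14:-→d15:-→d16:-→d17:H3  best=H3
  + 192.60.12.118/32 (H3) depth=32
  + 192.60.0.0/16 (H2) depth=16
  + 192.0.0.0/8 (H1) depth=8
  ? 192.60.0.36  path d0:H6→d1:-→d2:-→d3:-→d4:-→d5:-→d6:-→d7:-→d8:H1→d9:-→d10:-→d11:-→d12:-→d13:-→d14:-→d15:-→d16:H2→d17:-→d18:-→d19:-→d20:-  best=H2
  + 191.128.0.0/10 (H6) depth=10
  + 192.60.12.112/28 (H5) depth=28

== LOOKUPS ==
["H4","no-route","H1","H1","H0","H6","H6","H1","H3","H2"]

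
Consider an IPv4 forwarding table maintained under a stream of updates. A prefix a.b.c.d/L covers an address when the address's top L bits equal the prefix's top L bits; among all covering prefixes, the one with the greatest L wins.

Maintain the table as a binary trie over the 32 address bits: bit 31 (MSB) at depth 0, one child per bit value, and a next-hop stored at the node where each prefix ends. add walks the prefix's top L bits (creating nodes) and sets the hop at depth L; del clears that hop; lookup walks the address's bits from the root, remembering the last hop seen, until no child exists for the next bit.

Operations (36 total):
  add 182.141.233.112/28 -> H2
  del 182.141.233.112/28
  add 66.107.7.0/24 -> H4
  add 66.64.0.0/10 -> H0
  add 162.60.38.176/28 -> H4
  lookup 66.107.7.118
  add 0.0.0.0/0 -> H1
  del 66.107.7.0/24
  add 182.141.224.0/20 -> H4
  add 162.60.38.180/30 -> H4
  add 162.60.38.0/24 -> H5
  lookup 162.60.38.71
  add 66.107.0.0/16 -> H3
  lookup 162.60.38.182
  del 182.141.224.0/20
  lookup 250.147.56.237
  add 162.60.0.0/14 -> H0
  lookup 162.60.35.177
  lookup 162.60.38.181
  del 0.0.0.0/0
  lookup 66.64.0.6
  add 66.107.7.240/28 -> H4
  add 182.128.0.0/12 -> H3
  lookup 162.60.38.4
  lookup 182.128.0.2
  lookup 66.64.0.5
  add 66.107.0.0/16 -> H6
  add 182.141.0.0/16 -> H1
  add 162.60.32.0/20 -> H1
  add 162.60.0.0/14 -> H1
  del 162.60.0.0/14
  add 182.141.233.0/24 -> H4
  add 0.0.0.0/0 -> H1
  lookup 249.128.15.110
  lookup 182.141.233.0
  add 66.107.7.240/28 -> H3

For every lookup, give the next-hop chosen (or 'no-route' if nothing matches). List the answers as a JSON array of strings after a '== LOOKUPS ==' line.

Apply in order:
  + 182.141.233.112/28 (H2) depth=28
  - 182.141.233.112/28 clear@28
  + 66.107.7.0/24 (H4) depth=24
  + 66.64.0.0/10 (H0) depth=10
  + 162.60.38.176/28 (H4) depth=28
  ? 66.107.7.118  path d0:-→d1:-→d2:-→d3:-→d4:-→d5:-→d6:-→d7:-→d8:-→d9:-→d10:H0→d11:-→d12:-→d13:-→d14:-→d15:-→d16:-→d17:-→d18:-→d19:-→d20:-→d21:-→d22:-→d23:-→d24:H4  best=H4
  + 0.0.0.0/0 (H1) depth=0
  - 66.107.7.0/24 clear@24
  + 182.141.224.0/20 (H4) depth=20
  + 162.60.38.180/30 (H4) depth=30
  + 162.60.38.0/24 (H5) depth=24
  ? 162.60.38.71  path d0:H1→d1:-→d2:-→d3:-→d4:-→d5:-→d6:-→d7:-→d8:-→d9:-→d10:-→d11:-→d12:-→d13:-→d14:-→d15:-→d16:-→d17:-→d18:-→d19:-→d20:-→d21:-→d22:-→d23:-→d24:H5  best=H5
  + 66.107.0.0/16 (H3) depth=16
  ? 162.60.38.182  path d0:H1→d1:-→d2:-→d3:-→d4:-→d5:-→d6:-→d7:-→d8:-→d9:-→d10:-→d11:-→d12:-→d13:-→d14:-→d15:-→d16:-→d17:-→d18:-→d19:-→d20:-→d21:-→d22:-→d23:-→d24:H5→d25:-→d26:-→d27:-→d28:H4→d29:-→d30:H4  best=H4
  - 182.141.224.0/20 clear@20
  ? 250.147.56.237  path d0:H1→d1:-  best=H1
  + 162.60.0.0/14 (H0) depth=14
  ? 162.60.35.177  path d0:H1→d1:-→d2:-→d3:-→d4:-→d5:-→d6:-→d7:-→d8:-→d9:-→d10:-→d11:-→d12:-→d13:-→d14:H0→d15:-→d16:-→d17:-→d18:-→d19:-→d20:-→d21:-  best=H0
  ? 162.60.38.181  path d0:H1→d1:-→d2:-→d3:-→d4:-→d5:-→d6:-→d7:-→d8:-→d9:-→d10:-→d11:-→d12:-→d13:-→d14:H0→d15:-→d16:-→d17:-→d18:-→d19:-→d20:-→d21:-→d22:-→d23:-→d24:H5→d25:-→d26:-→d27:-→d28:H4→d29:-→d30:H4  best=H4
  - 0.0.0.0/0 clear@0
  ? 66.64.0.6  path d0:-→d1:-→d2:-→d3:-→d4:-→d5:-→d6:-→d7:-→d8:-→d9:-→d10:H0  best=H0
  + 66.107.7.240/28 (H4) depth=28
  + 182.128.0.0/12 (H3) depth=12
  ? 162.60.38.4  path d0:-→d1:-→d2:-→d3:-→d4:-→d5:-→d6:-→d7:-→d8:-→d9:-→d10:-→d11:-→d12:-→d13:-→d14:H0→d15:-→d16:-→d17:-→d18:-→d19:-→d20:-→d21:-→d22:-→d23:-→d24:H5  best=H5
  ? 182.128.0.2  path d0:-→d1:-→d2:-→d3:-→d4:-→d5:-→d6:-→d7:-→d8:-→d9:-→d10:-→d11:-→d12:H3  best=H3
  ? 66.64.0.5  path d0:-→d1:-→d2:-→d3:-→d4:-→d5:-→d6:-→d7:-→d8:-→d9:-→d10:H0  best=H0
  + 66.107.0.0/16 (H6) depth=16
  + 182.141.0.0/16 (H1) depth=16
  + 162.60.32.0/20 (H1) depth=20
  + 162.60.0.0/14 (H1) depth=14
  - 162.60.0.0/14 clear@14
  + 182.141.233.0/24 (H4) depth=24
  + 0.0.0.0/0 (H1) depth=0
  ? 249.128.15.110  path d0:H1→d1:-  best=H1
  ? 182.141.233.0  path d0:H1→d1:-→d2:-→d3:-→d4:-→d5:-→d6:-→d7:-→d8:-→d9:-→d10:-→d11:-→d12:H3→d13:-→d14:-→d15:-→d16:H1→d17:-→d18:-→d19:-→d20:-→d21:-→d22:-→d23:-→d24:H4→d25:-  best=H4
  + 66.107.7.240/28 (H3) depth=28

== LOOKUPS ==
["H4","H5","H4","H1","H0","H4","H0","H5","H3","H0","H1","H4"]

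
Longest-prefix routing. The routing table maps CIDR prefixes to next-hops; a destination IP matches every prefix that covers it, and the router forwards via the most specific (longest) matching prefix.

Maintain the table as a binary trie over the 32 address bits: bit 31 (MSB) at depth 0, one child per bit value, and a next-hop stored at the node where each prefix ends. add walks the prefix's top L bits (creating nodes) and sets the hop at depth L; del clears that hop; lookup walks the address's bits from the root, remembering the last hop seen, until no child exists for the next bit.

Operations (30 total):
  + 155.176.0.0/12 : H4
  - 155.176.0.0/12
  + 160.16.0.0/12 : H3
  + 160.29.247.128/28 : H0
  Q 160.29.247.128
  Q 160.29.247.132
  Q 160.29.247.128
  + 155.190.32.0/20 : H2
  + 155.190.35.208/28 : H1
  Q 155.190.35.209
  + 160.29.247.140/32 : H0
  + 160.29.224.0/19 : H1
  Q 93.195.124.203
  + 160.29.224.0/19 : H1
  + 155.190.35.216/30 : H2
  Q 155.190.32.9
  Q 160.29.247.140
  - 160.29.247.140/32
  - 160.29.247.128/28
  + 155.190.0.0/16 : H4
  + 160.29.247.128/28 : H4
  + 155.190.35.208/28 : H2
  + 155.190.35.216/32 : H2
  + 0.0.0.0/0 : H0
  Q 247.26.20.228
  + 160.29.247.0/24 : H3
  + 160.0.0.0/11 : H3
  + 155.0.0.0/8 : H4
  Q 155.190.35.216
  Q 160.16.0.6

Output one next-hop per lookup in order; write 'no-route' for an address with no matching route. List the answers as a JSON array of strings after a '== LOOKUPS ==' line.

Apply in order:
  add 155.176.0.0/12 -> H4 at depth 12
  - 155.176.0.0/12 clear@12
  add 160.16.0.0/12 -> H3 at depth 12
  add 160.29.247.128/28 -> H0 at depth 28
  lookup 160.29.247.128: bits 1010000000011101111101111000 walk d0:-→d1:-→d2:-→d3:-→d4:-→d5:-→d6:-→d7:-→d8:-→d9:-→d10:-→d11:-→d12:H3→d13:-→d14:-→d15:-→d16:-→d17:-→d18:-→d19:-→d20:-→d21:-→d22:-→d23:-→d24:-→d25:-→d26:-→d27:-→d28:H0 -> H0
  lookup 160.29.247.132: bits 1010000000011101111101111000 walk d0:-→d1:-→d2:-→d3:-→d4:-→d5:-→d6:-→d7:-→d8:-→d9:-→d10:-→d11:-→d12:H3→d13:-→d14:-→d15:-→d16:-→d17:-→d18:-→d19:-→d20:-→d21:-→d22:-→d23:-→d24:-→d25:-→d26:-→d27:-→d28:H0 -> H0
  lookup 160.29.247.128: bits 1010000000011101111101111000 walk d0:-→d1:-→d2:-→d3:-→d4:-→d5:-→d6:-→d7:-→d8:-→d9:-→d10:-→d11:-→d12:H3→d13:-→d14:-→d15:-→d16:-→d17:-→d18:-→d19:-→d20:-→d21:-→d22:-→d23:-→d24:-→d25:-→d26:-→d27:-→d28:H0 -> H0
  add 155.190.32.0/20 -> H2 at depth 20
  add 155.190.35.208/28 -> H1 at depth 28
  lookup 155.190.35.209: bits 1001101110111110001000111101 walk d0:-→d1:-→d2:-→d3:-→d4:-→d5:-→d6:-→d7:-→d8:-→d9:-→d10:-→d11:-→d12:-→d13:-→d14:-→d15:-→d16:-→d17:-→d18:-→d19:-→d20:H2→d21:-→d22:-→d23:-→d24:-→d25:-→d26:-→d27:-→d28:H1 -> H1
  add 160.29.247.140/32 -> H0 at depth 32
  add 160.29.224.0/19 -> H1 at depth 19
  lookup 93.195.124.203: bits ε walk d0:- -> no-route
  add 160.29.224.0/19 -> H1 at depth 19
  add 155.190.35.216/30 -> H2 at depth 30
  lookup 155.190.32.9: bits 1001101110111110001000 walk d0:-→d1:-→d2:-→d3:-→d4:-→d5:-→d6:-→d7:-→d8:-→d9:-→d10:-→d11:-→d12:-→d13:-→d14:-→d15:-→d16:-→d17:-→d18:-→d19:-→d20:H2→d21:-→d22:- -> H2
  lookup 160.29.247.140: bits 10100000000111011111011110001100 walk d0:-→d1:-→d2:-→d3:-→d4:-→d5:-→d6:-→d7:-→d8:-→d9:-→d10:-→d11:-→d12:H3→d13:-→d14:-→d15:-→d16:-→d17:-→d18:-→d19:H1→d20:-→d21:-→d22:-→d23:-→d24:-→d25:-→d26:-→d27:-→d28:H0→d29:-→d30:-→d31:-→d32:H0 -> H0
  - 160.29.247.140/32 clear@32
  - 160.29.247.128/28 clear@28
  add 155.190.0.0/16 -> H4 at depth 16
  add 160.29.247.128/28 -> H4 at depth 28
  add 155.190.35.208/28 -> H2 at depth 28
  add 155.190.35.216/32 -> H2 at depth 32
  add 0.0.0.0/0 -> H0 at depth 0
  lookup 247.26.20.228: bits 1 walk d0:H0→d1:- -> H0
  add 160.29.247.0/24 -> H3 at depth 24
  add 160.0.0.0/11 -> H3 at depth 11
  add 155.0.0.0/8 -> H4 at depth 8
  lookup 155.190.35.216: bits 10011011101111100010001111011000 walk d0:H0→d1:-→d2:-→d3:-→d4:-→d5:-→d6:-→d7:-→d8:H4→d9:-→d10:-→d11:-→d12:-→d13:-→d14:-→d15:-→d16:H4→d17:-→d18:-→d19:-→d20:H2→d21:-→d22:-→d23:-→d24:-→d25:-→d26:-→d27:-→d28:H2→d29:-→d30:H2→d31:-→d32:H2 -> H2
  lookup 160.16.0.6: bits 101000000001 walk d0:H0→d1:-→d2:-→d3:-→d4:-→d5:-→d6:-→d7:-→d8:-→d9:-→d10:-→d11:H3→d12:H3 -> H3

== LOOKUPS ==
["H0","H0","H0","H1","no-route","H2","H0","H0","H2","H3"]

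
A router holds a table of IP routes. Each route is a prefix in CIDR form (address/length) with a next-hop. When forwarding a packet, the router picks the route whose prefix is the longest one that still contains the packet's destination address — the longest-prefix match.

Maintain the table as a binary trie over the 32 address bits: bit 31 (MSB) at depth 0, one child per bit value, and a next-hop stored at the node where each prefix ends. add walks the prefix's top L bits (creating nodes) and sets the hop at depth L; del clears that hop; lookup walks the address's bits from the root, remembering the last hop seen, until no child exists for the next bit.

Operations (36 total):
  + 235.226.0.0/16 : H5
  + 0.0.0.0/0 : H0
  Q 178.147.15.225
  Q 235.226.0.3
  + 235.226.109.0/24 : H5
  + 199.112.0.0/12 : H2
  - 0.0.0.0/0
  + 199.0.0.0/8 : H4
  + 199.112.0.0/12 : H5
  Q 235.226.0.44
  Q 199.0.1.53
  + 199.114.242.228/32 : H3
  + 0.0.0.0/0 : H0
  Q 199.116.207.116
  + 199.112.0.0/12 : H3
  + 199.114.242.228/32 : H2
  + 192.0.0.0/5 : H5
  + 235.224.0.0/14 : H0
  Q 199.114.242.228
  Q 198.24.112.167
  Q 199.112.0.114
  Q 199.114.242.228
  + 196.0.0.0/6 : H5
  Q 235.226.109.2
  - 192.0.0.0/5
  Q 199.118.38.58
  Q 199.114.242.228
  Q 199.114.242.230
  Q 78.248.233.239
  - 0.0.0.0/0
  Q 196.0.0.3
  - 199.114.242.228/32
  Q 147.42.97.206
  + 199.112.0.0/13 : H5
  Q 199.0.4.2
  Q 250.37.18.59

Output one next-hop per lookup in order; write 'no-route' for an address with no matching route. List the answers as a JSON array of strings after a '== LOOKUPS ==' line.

Process each operation:
  add 235.226.0.0/16 -> H5 at depth 16
  add 0.0.0.0/0 -> H0 at depth 0
  ? 178.147.15.225  path d0:H0→d1:-  best=H0
  ? 235.226.0.3  path d0:H0→d1:-→d2:-→d3:-→d4:-→d5:-→d6:-→d7:-→d8:-→d9:-→d10:-→d11:-→d12:-→d13:-→d14:-→d15:-→d16:H5  best=H5
  add 235.226.109.0/24 -> H5 at depth 24
  add 199.112.0.0/12 -> H2 at depth 12
  del 0.0.0.0/0 (clear depth 0)
  add 199.0.0.0/8 -> H4 at depth 8
  add 199.112.0.0/12 -> H5 at depth 12
  ? 235.226.0.44  path d0:-→d1:-→d2:-→d3:-→d4:-→d5:-→d6:-→d7:-→d8:-→d9:-→d10:-→d11:-→d12:-→d13:-→d14:-→d15:-→d16:H5→d17:-  best=H5
  ? 199.0.1.53  path d0:-→d1:-→d2:-→d3:-→d4:-→d5:-→d6:-→d7:-→d8:H4→d9:-  best=H4
  add 199.114.242.228/32 -> H3 at depth 32
  add 0.0.0.0/0 -> H0 at depth 0
  ? 199.116.207.116  path d0:H0→d1:-→d2:-→d3:-→d4:-→d5:-→d6:-→d7:-→d8:H4→d9:-→d10:-→d11:-→d12:H5→d13:-  best=H5
  add 199.112.0.0/12 -> H3 at depth 12
  add 199.114.242.228/32 -> H2 at depth 32
  add 192.0.0.0/5 -> H5 at depth 5
  add 235.224.0.0/14 -> H0 at depth 14
  ? 199.114.242.228  path d0:H0→d1:-→d2:-→d3:-→d4:-→d5:H5→d6:-→d7:-→d8:H4→d9:-→d10:-→d11:-→d12:H3→d13:-→d14:-→d15:-→d16:-→d17:-→d18:-→d19:-→d20:-→d21:-→d22:-→d23:-→d24:-→d25:-→d26:-→d27:-→d28:-→d29:-→d30:-→d31:-→d32:H2  best=H2
  ? 198.24.112.167  path d0:H0→d1:-→d2:-→d3:-→d4:-→d5:H5→d6:-→d7:-  best=H5
  ? 199.112.0.114  path d0:H0→d1:-→d2:-→d3:-→d4:-→d5:H5→d6:-→d7:-→d8:H4→d9:-→d10:-→d11:-→d12:H3→d13:-→d14:-  best=H3
  ? 199.114.242.228  path d0:H0→d1:-→d2:-→d3:-→d4:-→d5:H5→d6:-→d7:-→d8:H4→d9:-→d10:-→d11:-→d12:H3→d13:-→d14:-→d15:-→d16:-→d17:-→d18:-→d19:-→d20:-→d21:-→d22:-→d23:-→d24:-→d25:-→d26:-→d27:-→d28:-→d29:-→d30:-→d31:-→d32:H2  best=H2
  add 196.0.0.0/6 -> H5 at depth 6
  ? 235.226.109.2  path d0:H0→d1:-→d2:-→d3:-→d4:-→d5:-→d6:-→d7:-→d8:-→d9:-→d10:-→d11:-→d12:-→d13:-→d14:H0→d15:-→d16:H5→d17:-→d18:-→d19:-→d20:-→d21:-→d22:-→d23:-→d24:H5  best=H5
  del 192.0.0.0/5 (clear depth 5)
  ? 199.118.38.58  path d0:H0→d1:-→d2:-→d3:-→d4:-→d5:-→d6:H5→d7:-→d8:H4→d9:-→d10:-→d11:-→d12:H3→d13:-  best=H3
  ? 199.114.242.228  path d0:H0→d1:-→d2:-→d3:-→d4:-→d5:-→d6:H5→d7:-→d8:H4→d9:-→d10:-→d11:-→d12:H3→d13:-→d14:-→d15:-→d16:-→d17:-→d18:-→d19:-→d20:-→d21:-→d22:-→d23:-→d24:-→d25:-→d26:-→d27:-→d28:-→d29:-→d30:-→d31:-→d32:H2  best=H2
  ? 199.114.242.230  path d0:H0→d1:-→d2:-→d3:-→d4:-→d5:-→d6:H5→d7:-→d8:H4→d9:-→d10:-→d11:-→d12:H3→d13:-→d14:-→d15:-→d16:-→d17:-→d18:-→d19:-→d20:-→d21:-→d22:-→d23:-→d24:-→d25:-→d26:-→d27:-→d28:-→d29:-→d30:-  best=H3
  ? 78.248.233.239  path d0:H0  best=H0
  del 0.0.0.0/0 (clear depth 0)
  ? 196.0.0.3  path d0:-→d1:-→d2:-→d3:-→d4:-→d5:-→d6:H5  best=H5
  del 199.114.242.228/32 (clear depth 32)
  ? 147.42.97.206  path d0:-→d1:-  best=no-route
  add 199.112.0.0/13 -> H5 at depth 13
  ? 199.0.4.2  path d0:-→d1:-→d2:-→d3:-→d4:-→d5:-→d6:H5→d7:-→d8:H4→d9:-  best=H4
  ? 250.37.18.59  path d0:-→d1:-→d2:-→d3:-  best=no-route

== LOOKUPS ==
["H0","H5","H5","H4","H5","H2","H5","H3","H2","H5","H3","H2","H3","H0","H5","no-route","H4","no-route"]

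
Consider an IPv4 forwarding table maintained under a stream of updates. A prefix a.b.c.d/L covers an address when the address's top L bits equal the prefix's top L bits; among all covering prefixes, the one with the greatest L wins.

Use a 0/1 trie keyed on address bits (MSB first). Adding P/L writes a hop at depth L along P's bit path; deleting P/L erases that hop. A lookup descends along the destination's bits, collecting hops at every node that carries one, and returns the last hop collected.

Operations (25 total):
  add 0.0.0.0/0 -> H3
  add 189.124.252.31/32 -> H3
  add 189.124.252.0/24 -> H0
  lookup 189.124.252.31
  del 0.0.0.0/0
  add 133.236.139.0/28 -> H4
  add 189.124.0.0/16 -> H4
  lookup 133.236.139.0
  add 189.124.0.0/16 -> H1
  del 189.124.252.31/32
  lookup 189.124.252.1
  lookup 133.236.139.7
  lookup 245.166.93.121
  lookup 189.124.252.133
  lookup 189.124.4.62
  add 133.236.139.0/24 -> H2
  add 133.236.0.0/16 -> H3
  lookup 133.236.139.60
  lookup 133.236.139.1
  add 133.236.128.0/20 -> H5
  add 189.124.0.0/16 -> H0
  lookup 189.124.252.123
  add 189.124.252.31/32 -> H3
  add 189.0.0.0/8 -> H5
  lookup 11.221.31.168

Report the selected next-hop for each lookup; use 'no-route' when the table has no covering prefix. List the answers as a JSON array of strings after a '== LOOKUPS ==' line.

Apply in order:
  + 0.0.0.0/0 (H3) depth=0
  + 189.124.252.31/32 (H3) depth=32
  + 189.124.252.0/24 (H0) depth=24
  ? 189.124.252.31  path d0:H3→d1:-→d2:-→d3:-→d4:-→d5:-→d6:-→d7:-→d8:-→d9:-→d10:-→d11:-→d12:-→d13:-→d14:-→d15:-→d16:-→d17:-→d18:-→d19:-→d20:-→d21:-→d22:-→d23:-→d24:H0→d25:-→d26:-→d27:-→d28:-→d29:-→d30:-→d31:-→d32:H3  best=H3
  del 0.0.0.0/0 (clear depth 0)
  + 133.236.139.0/28 (H4) depth=28
  + 189.124.0.0/16 (H4) depth=16
  ? 133.236.139.0  path d0:-→d1:-→d2:-→d3:-→d4:-→d5:-→d6:-→d7:-→d8:-→d9:-→d10:-→d11:-→d12:-→d13:-→d14:-→d15:-→d16:-→d17:-→d18:-→d19:-→d20:-→d21:-→d22:-→d23:-→d24:-→d25:-→d26:-→d27:-→d28:H4  best=H4
  + 189.124.0.0/16 (H1) depth=16
  del 189.124.252.31/32 (clear depth 32)
  ? 189.124.252.1  path d0:-→d1:-→d2:-→d3:-→d4:-→d5:-→d6:-→d7:-→d8:-→d9:-→d10:-→d11:-→d12:-→d13:-→d14:-→d15:-→d16:H1→d17:-→d18:-→d19:-→d20:-→d21:-→d22:-→d23:-→d24:H0→d25:-→d26:-→d27:-  best=H0
  ? 133.236.139.7  path d0:-→d1:-→d2:-→d3:-→d4:-→d5:-→d6:-→d7:-→d8:-→d9:-→d10:-→d11:-→d12:-→d13:-→d14:-→d15:-→d16:-→d17:-→d18:-→d19:-→d20:-→d21:-→d22:-→d23:-→d24:-→d25:-→d26:-→d27:-→d28:H4  best=H4
  ? 245.166.93.121  path d0:-→d1:-  best=no-route
  ? 189.124.252.133  path d0:-→d1:-→d2:-→d3:-→d4:-→d5:-→d6:-→d7:-→d8:-→d9:-→d10:-→d11:-→d12:-→d13:-→d14:-→d15:-→d16:H1→d17:-→d18:-→d19:-→d20:-→d21:-→d22:-→d23:-→d24:H0  best=H0
  ? 189.124.4.62  path d0:-→d1:-→d2:-→d3:-→d4:-→d5:-→d6:-→d7:-→d8:-→d9:-→d10:-→d11:-→d12:-→d13:-→d14:-→d15:-→d16:H1  best=H1
  + 133.236.139.0/24 (H2) depth=24
  + 133.236.0.0/16 (H3) depth=16
  ? 133.236.139.60  path d0:-→d1:-→d2:-→d3:-→d4:-→d5:-→d6:-→d7:-→d8:-→d9:-→d10:-→d11:-→d12:-→d13:-→d14:-→d15:-→d16:H3→d17:-→d18:-→d19:-→d20:-→d21:-→d22:-→d23:-→d24:H2→d25:-→d26:-  best=H2
  ? 133.236.139.1  path d0:-→d1:-→d2:-→d3:-→d4:-→d5:-→d6:-→d7:-→d8:-→d9:-→d10:-→d11:-→d12:-→d13:-→d14:-→d15:-→d16:H3→d17:-→d18:-→d19:-→d20:-→d21:-→d22:-→d23:-→d24:H2→d25:-→d26:-→d27:-→d28:H4  best=H4
  + 133.236.128.0/20 (H5) depth=20
  + 189.124.0.0/16 (H0) depth=16
  ? 189.124.252.123  path d0:-→d1:-→d2:-→d3:-→d4:-→d5:-→d6:-→d7:-→d8:-→d9:-→d10:-→d11:-→d12:-→d13:-→d14:-→d15:-→d16:H0→d17:-→d18:-→d19:-→d20:-→d21:-→d22:-→d23:-→d24:H0→d25:-  best=H0
  + 189.124.252.31/32 (H3) depth=32
  + 189.0.0.0/8 (H5) depth=8
  ? 11.221.31.168  path d0:-  best=no-route

== LOOKUPS ==
["H3","H4","H0","H4","no-route","H0","H1","H2","H4","H0","no-route"]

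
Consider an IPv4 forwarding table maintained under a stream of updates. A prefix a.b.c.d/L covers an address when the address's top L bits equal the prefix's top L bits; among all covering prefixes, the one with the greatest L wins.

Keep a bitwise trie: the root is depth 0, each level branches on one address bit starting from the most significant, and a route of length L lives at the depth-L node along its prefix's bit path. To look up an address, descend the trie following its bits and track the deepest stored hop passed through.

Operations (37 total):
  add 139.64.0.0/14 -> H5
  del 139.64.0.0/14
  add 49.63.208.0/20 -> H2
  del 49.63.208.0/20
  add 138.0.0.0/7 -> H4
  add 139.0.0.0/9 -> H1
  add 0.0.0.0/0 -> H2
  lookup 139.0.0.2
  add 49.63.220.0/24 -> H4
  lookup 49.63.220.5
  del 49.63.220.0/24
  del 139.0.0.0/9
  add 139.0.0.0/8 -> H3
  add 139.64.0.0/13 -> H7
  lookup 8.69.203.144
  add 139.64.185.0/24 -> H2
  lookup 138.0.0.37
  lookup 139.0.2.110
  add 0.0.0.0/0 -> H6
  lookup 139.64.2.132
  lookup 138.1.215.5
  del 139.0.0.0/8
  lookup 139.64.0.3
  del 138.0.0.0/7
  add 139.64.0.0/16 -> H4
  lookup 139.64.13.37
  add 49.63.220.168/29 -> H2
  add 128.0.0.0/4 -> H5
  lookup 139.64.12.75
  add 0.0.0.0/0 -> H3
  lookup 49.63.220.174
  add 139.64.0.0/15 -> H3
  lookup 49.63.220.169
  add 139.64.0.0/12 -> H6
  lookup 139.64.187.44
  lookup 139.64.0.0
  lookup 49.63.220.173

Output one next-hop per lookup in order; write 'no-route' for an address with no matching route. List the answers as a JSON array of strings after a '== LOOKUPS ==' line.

Trace:
  + 139.64.0.0/14 (H5) depth=14
  - 139.64.0.0/14 clear@14
  + 49.63.208.0/20 (H2) depth=20
  - 49.63.208.0/20 clear@20
  + 138.0.0.0/7 (H4) depth=7
  + 139.0.0.0/9 (H1) depth=9
  + 0.0.0.0/0 (H2) depth=0
  ? 139.0.0.2  path d0:H2→d1:-→d2:-→d3:-→d4:-→d5:-→d6:-→d7:H4→d8:-→d9:H1  best=H1
  + 49.63.220.0/24 (H4) depth=24
  ? 49.63.220.5  path d0:H2→d1:-→d2:-→d3:-→d4:-→d5:-→d6:-→d7:-→d8:-→d9:-→d10:-→d11:-→d12:-→d13:-→d14:-→d15:-→d16:-→d17:-→d18:-→d19:-→d20:-→d21:-→d22:-→d23:-→d24:H4  best=H4
  - 49.63.220.0/24 clear@24
  - 139.0.0.0/9 clear@9
  + 139.0.0.0/8 (H3) depth=8
  + 139.64.0.0/13 (H7) depth=13
  ? 8.69.203.144  path d0:H2→d1:-→d2:-  best=H2
  + 139.64.185.0/24 (H2) depth=24
  ? 138.0.0.37  path d0:H2→d1:-→d2:-→d3:-→d4:-→d5:-→d6:-→d7:H4  best=H4
  ? 139.0.2.110  path d0:H2→d1:-→d2:-→d3:-→d4:-→d5:-→d6:-→d7:H4→d8:H3→d9:-  best=H3
  + 0.0.0.0/0 (H6) depth=0
  ? 139.64.2.132  path d0:H6→d1:-→d2:-→d3:-→d4:-→d5:-→d6:-→d7:H4→d8:H3→d9:-→d10:-→d11:-→d12:-→d13:H7→d14:-→d15:-→d16:-  best=H7
  ? 138.1.215.5  path d0:H6→d1:-→d2:-→d3:-→d4:-→d5:-→d6:-→d7:H4  best=H4
  - 139.0.0.0/8 clear@8
  ? 139.64.0.3  path d0:H6→d1:-→d2:-→d3:-→d4:-→d5:-→d6:-→d7:H4→d8:-→d9:-→d10:-→d11:-→d12:-→d13:H7→d14:-→d15:-→d16:-  best=H7
  - 138.0.0.0/7 clear@7
  + 139.64.0.0/16 (H4) depth=16
  ? 139.64.13.37  path d0:H6→d1:-→d2:-→d3:-→d4:-→d5:-→d6:-→d7:-→d8:-→d9:-→d10:-→d11:-→d12:-→d13:H7→d14:-→d15:-→d16:H4  best=H4
  + 49.63.220.168/29 (H2) depth=29
  + 128.0.0.0/4 (H5) depth=4
  ? 139.64.12.75  path d0:H6→d1:-→d2:-→d3:-→d4:H5→d5:-→d6:-→d7:-→d8:-→d9:-→d10:-→d11:-→d12:-→d13:H7→d14:-→d15:-→d16:H4  best=H4
  + 0.0.0.0/0 (H3) depth=0
  ? 49.63.220.174  path d0:H3→d1:-→d2:-→d3:-→d4:-→d5:-→d6:-→d7:-→d8:-→d9:-→d10:-→d11:-→d12:-→d13:-→d14:-→d15:-→d16:-→d17:-→d18:-→d19:-→d20:-→d21:-→d22:-→d23:-→d24:-→d25:-→d26:-→d27:-→d28:-→d29:H2  best=H2
  + 139.64.0.0/15 (H3) depth=15
  ? 49.63.220.169  path d0:H3→d1:-→d2:-→d3:-→d4:-→d5:-→d6:-→d7:-→d8:-→d9:-→d10:-→d11:-→d12:-→d13:-→d14:-→d15:-→d16:-→d17:-→d18:-→d19:-→d20:-→d21:-→d22:-→d23:-→d24:-→d25:-→d26:-→d27:-→d28:-→d29:H2  best=H2
  + 139.64.0.0/12 (H6) depth=12
  ? 139.64.187.44  path d0:H3→d1:-→d2:-→d3:-→d4:H5→d5:-→d6:-→d7:-→d8:-→d9:-→d10:-→d11:-→d12:H6→d13:H7→d14:-→d15:H3→d16:H4→d17:-→d18:-→d19:-→d20:-→d21:-→d22:-  best=H4
  ? 139.64.0.0  path d0:H3→d1:-→d2:-→d3:-→d4:H5→d5:-→d6:-→d7:-→d8:-→d9:-→d10:-→d11:-→d12:H6→d13:H7→d14:-→d15:H3→d16:H4  best=H4
  ? 49.63.220.173  path d0:H3→d1:-→d2:-→d3:-→d4:-→d5:-→d6:-→d7:-→d8:-→d9:-→d10:-→d11:-→d12:-→d13:-→d14:-→d15:-→d16:-→d17:-→d18:-→d19:-→d20:-→d21:-→d22:-→d23:-→d24:-→d25:-→d26:-→d27:-→d28:-→d29:H2  best=H2

== LOOKUPS ==
["H1","H4","H2","H4","H3","H7","H4","H7","H4","H4","H2","H2","H4","H4","H2"]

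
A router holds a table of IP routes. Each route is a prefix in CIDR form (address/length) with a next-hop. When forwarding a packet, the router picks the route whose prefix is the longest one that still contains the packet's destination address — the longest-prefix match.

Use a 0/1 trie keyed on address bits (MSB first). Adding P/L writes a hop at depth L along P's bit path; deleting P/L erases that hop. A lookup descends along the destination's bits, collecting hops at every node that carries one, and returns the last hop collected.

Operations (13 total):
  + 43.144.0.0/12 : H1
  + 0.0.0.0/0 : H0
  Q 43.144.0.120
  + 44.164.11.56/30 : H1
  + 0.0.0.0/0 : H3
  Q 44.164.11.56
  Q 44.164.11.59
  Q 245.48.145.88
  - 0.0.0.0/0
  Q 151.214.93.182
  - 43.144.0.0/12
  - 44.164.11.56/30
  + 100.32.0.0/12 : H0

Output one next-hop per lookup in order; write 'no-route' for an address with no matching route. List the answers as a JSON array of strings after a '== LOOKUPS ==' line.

Trace:
  + 43.144.0.0/12 (H1) depth=12
  + 0.0.0.0/0 (H0) depth=0
  lookup 43.144.0.120: bits 001010111001 walk d0:H0→d1:-→d2:-→d3:-→d4:-→d5:-→d6:-→d7:-→d8:-→d9:-→d10:-→d11:-→d12:H1 -> H1
  + 44.164.11.56/30 (H1) depth=30
  + 0.0.0.0/0 (H3) depth=0
  lookup 44.164.11.56: bits 001011001010010000001011001110 walk d0:H3→d1:-→d2:-→d3:-→d4:-→d5:-→d6:-→d7:-→d8:-→d9:-→d10:-→d11:-→d12:-→d13:-→d14:-→d15:-→d16:-→d17:-→d18:-→d19:-→d20:-→d21:-→d22:-→d23:-→d24:-→d25:-→d26:-→d27:-→d28:-→d29:-→d30:H1 -> H1
  lookup 44.164.11.59: bits 001011001010010000001011001110 walk d0:H3→d1:-→d2:-→d3:-→d4:-→d5:-→d6:-→d7:-→d8:-→d9:-→d10:-→d11:-→d12:-→d13:-→d14:-→d15:-→d16:-→d17:-→d18:-→d19:-→d20:-→d21:-→d22:-→d23:-→d24:-→d25:-→d26:-→d27:-→d28:-→d29:-→d30:H1 -> H1
  lookup 245.48.145.88: bits ε walk d0:H3 -> H3
  - 0.0.0.0/0 clear@0
  lookup 151.214.93.182: bits ε walk d0:- -> no-route
  - 43.144.0.0/12 clear@12
  - 44.164.11.56/30 clear@30
  + 100.32.0.0/12 (H0) depth=12

== LOOKUPS ==
["H1","H1","H1","H3","no-route"]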